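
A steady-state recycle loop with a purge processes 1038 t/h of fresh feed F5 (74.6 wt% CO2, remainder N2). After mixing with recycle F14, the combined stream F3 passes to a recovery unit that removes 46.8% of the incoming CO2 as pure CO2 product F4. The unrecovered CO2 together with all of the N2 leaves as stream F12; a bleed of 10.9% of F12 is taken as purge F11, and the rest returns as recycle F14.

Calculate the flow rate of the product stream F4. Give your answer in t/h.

689 t/h

CO2 in F3: m_A = 1038×0.746 + (1−0.109)·(1−0.468)·m_A, so m_A = 774.35/0.5260 = 1472.2 t/h.
Product F4 = 0.468×1472.2 = 688.98 t/h.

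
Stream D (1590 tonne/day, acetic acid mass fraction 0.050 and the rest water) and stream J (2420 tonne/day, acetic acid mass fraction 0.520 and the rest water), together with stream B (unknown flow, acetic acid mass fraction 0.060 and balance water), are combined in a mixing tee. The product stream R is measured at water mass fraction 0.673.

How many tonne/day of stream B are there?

Let B be the unknown flow. Total out = 4010 + B.
water balance: 2672.1 + 0.940·B = 0.673·(4010 + B)
(0.940 − 0.673)·B = 0.673×4010 − 2672.1 = 26.63
B = 26.63 / 0.267 = 99.738 tonne/day

99.74 tonne/day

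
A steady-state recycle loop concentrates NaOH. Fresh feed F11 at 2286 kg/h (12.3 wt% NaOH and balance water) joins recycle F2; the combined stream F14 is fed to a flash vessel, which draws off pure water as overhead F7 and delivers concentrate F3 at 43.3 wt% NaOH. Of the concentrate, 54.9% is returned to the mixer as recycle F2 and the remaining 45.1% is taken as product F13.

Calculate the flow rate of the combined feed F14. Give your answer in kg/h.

3076 kg/h

Overall NaOH balance (none leaves overhead): NaOH in fresh feed = NaOH in product, i.e. 2286×0.123 = (1−0.549)·F3·0.433.
F3 = 281.18/(0.433×0.451) = 1439.8 kg/h.
Recycle F2 = 0.549×1439.8 = 790.48 kg/h.
Combined feed F14 = 2286 + 790.48 = 3076.5 kg/h.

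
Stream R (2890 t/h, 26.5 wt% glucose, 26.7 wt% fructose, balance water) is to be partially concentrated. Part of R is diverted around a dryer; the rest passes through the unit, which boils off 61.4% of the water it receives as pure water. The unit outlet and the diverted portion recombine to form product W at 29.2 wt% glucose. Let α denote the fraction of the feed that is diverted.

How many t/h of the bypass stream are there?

All 2890×0.265 = 765.85 t/h of glucose reaches W, so W = 765.85/0.292 = 2622.8 t/h and vapour = 267.23 t/h.
The evaporator receives (1−α)·2890 of feed at 0.468 water and removes 0.614 of that water:
0.614×0.468×(1−α)×2890 = 267.23
(1−α) = 267.23/830.45 = 0.3218;  α = 0.6782.
Bypass flow = 0.6782×2890 = 1960 t/h.

1960 t/h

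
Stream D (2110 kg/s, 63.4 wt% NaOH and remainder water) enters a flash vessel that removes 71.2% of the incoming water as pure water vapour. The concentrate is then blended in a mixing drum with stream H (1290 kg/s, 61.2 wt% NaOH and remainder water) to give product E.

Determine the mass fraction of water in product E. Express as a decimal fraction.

0.2536

Vapour removed = 0.712×0.366×2110 = 549.85 kg/s; concentrate = 1560.2 kg/s.
water reaching the mixer = 222.41 (from concentrate) + 1290×0.388 = 722.93 kg/s.
Product flow = 1560.2 + 1290 = 2850.2 kg/s; water fraction = 0.2536.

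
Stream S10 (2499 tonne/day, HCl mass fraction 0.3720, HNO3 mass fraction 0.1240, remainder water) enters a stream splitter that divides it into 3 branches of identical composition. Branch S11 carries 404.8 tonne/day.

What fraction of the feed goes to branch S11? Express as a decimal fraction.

Fraction to S11 = 404.8/2499 = 0.1620.

0.162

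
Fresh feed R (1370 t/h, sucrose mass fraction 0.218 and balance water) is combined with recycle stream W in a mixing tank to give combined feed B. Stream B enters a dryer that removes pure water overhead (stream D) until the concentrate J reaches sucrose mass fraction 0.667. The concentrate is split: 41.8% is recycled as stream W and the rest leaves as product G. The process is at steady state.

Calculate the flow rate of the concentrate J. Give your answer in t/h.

Overall sucrose balance (none leaves overhead): sucrose in fresh feed = sucrose in product, i.e. 1370×0.218 = (1−0.418)·J·0.667.
J = 298.66/(0.667×0.582) = 769.36 t/h.

769.4 t/h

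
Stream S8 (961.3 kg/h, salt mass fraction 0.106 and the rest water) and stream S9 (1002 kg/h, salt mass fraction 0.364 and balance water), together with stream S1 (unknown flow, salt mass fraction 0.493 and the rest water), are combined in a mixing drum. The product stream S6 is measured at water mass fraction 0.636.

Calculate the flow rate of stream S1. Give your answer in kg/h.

Let S1 be the unknown flow. Total out = 1963.3 + S1.
water balance: 1496.7 + 0.507·S1 = 0.636·(1963.3 + S1)
(0.507 − 0.636)·S1 = 0.636×1963.3 − 1496.7 = -248.02
S1 = -248.02 / -0.129 = 1922.6 kg/h

1923 kg/h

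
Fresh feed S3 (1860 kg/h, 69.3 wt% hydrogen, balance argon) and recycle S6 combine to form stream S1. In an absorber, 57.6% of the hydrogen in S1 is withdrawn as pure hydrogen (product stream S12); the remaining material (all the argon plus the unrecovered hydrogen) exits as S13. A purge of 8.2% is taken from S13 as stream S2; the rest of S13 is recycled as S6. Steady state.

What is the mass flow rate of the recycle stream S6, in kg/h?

7214 kg/h

argon enters only via S3 and leaves only via the purge: 1860×0.307 = 0.082×(argon in S13), and the absorber passes all argon, so argon in S1 = argon in S13 = 6963.7 kg/h.
hydrogen in S1: m_A = 1860×0.693 + (1−0.082)·(1−0.576)·m_A, so m_A = 1289/0.6108 = 2110.4 kg/h.
S13 = (1−0.576)×2110.4 + 6963.7 = 7858.5 kg/h.
Recycle S6 = (1−0.082)×7858.5 = 7214.1 kg/h.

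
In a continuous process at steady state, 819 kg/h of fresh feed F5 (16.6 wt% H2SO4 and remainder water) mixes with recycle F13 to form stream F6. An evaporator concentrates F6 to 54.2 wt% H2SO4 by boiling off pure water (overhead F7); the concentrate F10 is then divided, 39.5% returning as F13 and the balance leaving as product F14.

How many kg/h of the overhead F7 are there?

Overall H2SO4 balance (none leaves overhead): H2SO4 in fresh feed = H2SO4 in product, i.e. 819×0.166 = (1−0.395)·F10·0.542.
F10 = 135.95/(0.542×0.605) = 414.61 kg/h.
Recycle F13 = 0.395×414.61 = 163.77 kg/h.
Combined feed F6 = 819 + 163.77 = 982.77 kg/h.
Overhead F7 = F6 − F10 = 982.77 − 414.61 = 568.16 kg/h.

568.2 kg/h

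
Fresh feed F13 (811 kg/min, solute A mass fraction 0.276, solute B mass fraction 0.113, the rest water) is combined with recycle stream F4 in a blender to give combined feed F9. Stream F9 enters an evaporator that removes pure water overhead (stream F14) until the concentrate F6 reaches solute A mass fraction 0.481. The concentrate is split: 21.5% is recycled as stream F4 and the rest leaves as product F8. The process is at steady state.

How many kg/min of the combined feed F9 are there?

938.5 kg/min

Overall solute A balance (none leaves overhead): solute A in fresh feed = solute A in product, i.e. 811×0.276 = (1−0.215)·F6·0.481.
F6 = 223.84/(0.481×0.785) = 592.81 kg/min.
Recycle F4 = 0.215×592.81 = 127.45 kg/min.
Combined feed F9 = 811 + 127.45 = 938.45 kg/min.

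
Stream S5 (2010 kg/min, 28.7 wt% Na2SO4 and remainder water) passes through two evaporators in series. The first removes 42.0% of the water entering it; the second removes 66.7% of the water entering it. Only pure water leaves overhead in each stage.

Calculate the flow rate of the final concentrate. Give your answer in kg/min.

water in feed = 2010×0.713 = 1433.1 kg/min.
After stage 1: water left = (1−0.420)×1433.1 = 831.22; stream total = 1408.1 kg/min.
After stage 2: water left = (1−0.667)×831.22 = 276.79; final concentrate = 853.66 kg/min.

853.7 kg/min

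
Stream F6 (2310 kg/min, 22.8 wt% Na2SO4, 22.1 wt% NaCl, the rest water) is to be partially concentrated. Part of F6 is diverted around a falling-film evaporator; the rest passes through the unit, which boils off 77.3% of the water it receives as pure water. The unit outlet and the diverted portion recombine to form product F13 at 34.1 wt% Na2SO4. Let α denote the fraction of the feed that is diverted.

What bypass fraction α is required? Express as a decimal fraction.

0.222

All 2310×0.228 = 526.68 kg/min of Na2SO4 reaches F13, so F13 = 526.68/0.341 = 1544.5 kg/min and vapour = 765.48 kg/min.
The evaporator receives (1−α)·2310 of feed at 0.551 water and removes 0.773 of that water:
0.773×0.551×(1−α)×2310 = 765.48
(1−α) = 765.48/983.88 = 0.7780;  α = 0.2220.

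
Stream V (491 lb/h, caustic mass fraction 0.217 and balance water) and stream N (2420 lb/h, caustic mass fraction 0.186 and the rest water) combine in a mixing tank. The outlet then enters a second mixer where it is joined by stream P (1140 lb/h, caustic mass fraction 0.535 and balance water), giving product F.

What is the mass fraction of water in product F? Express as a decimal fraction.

0.712

Overall, product flow = 4051 lb/h.
water in = 491×0.783 + 2420×0.814 + 1140×0.465 = 2884.4 lb/h.
water fraction in F = 0.712.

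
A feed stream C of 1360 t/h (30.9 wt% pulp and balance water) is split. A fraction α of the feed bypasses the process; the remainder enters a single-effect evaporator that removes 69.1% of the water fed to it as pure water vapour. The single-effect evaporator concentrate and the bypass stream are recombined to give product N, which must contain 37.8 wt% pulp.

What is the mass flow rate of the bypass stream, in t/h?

840.1 t/h

All 1360×0.309 = 420.24 t/h of pulp reaches N, so N = 420.24/0.378 = 1111.7 t/h and vapour = 248.25 t/h.
The evaporator receives (1−α)·1360 of feed at 0.691 water and removes 0.691 of that water:
0.691×0.691×(1−α)×1360 = 248.25
(1−α) = 248.25/649.37 = 0.3823;  α = 0.6177.
Bypass flow = 0.6177×1360 = 840.08 t/h.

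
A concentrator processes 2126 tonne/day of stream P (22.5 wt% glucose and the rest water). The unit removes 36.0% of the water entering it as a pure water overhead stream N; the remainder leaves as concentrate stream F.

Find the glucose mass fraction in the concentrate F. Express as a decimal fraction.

glucose is not removed: 2126×0.225 = 478.35 tonne/day of glucose enters F.
water entering = 2126×0.775 = 1647.7 tonne/day; overhead removed = 0.360×1647.7 = 593.15 tonne/day.
Concentrate = 2126 − 593.15 = 1532.8 tonne/day.
Mass fraction = 478.35/1532.8 = 0.3121.

0.3121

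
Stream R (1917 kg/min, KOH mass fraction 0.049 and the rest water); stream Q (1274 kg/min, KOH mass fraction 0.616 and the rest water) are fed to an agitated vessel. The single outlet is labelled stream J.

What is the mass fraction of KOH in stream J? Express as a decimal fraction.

Total flow out = 1917 + 1274 = 3191 kg/min.
KOH in = 1917×0.049 + 1274×0.616 = 878.72 kg/min.
KOH mass fraction in J = 878.72/3191 = 0.275.

0.275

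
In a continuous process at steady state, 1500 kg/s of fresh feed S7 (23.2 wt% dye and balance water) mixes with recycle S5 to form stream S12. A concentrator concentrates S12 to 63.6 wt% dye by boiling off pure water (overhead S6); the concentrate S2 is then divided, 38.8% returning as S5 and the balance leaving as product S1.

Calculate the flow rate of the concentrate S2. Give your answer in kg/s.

Overall dye balance (none leaves overhead): dye in fresh feed = dye in product, i.e. 1500×0.232 = (1−0.388)·S2·0.636.
S2 = 348/(0.636×0.612) = 894.07 kg/s.

894.1 kg/s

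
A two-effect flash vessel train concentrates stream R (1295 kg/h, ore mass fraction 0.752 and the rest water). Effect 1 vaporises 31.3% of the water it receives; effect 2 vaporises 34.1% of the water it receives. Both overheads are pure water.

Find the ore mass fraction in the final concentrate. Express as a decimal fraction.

0.870

water in feed = 1295×0.248 = 321.16 kg/h.
After stage 1: water left = (1−0.313)×321.16 = 220.64; stream total = 1194.5 kg/h.
After stage 2: water left = (1−0.341)×220.64 = 145.4; final concentrate = 1119.2 kg/h.
ore fraction = 973.84/1119.2 = 0.870.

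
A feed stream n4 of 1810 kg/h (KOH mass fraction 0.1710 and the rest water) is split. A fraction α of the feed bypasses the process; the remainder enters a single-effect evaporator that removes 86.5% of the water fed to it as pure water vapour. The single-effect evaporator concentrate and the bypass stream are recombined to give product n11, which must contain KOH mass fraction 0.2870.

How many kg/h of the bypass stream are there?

789.8 kg/h

All 1810×0.171 = 309.51 kg/h of KOH reaches n11, so n11 = 309.51/0.287 = 1078.4 kg/h and vapour = 731.57 kg/h.
The evaporator receives (1−α)·1810 of feed at 0.829 water and removes 0.865 of that water:
0.865×0.829×(1−α)×1810 = 731.57
(1−α) = 731.57/1297.9 = 0.5636;  α = 0.4364.
Bypass flow = 0.4364×1810 = 789.8 kg/h.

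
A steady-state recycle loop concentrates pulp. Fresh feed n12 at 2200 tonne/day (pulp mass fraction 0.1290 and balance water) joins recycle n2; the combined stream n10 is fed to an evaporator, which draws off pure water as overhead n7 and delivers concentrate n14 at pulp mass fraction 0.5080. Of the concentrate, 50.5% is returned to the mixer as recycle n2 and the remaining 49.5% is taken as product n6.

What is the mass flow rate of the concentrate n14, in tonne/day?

Overall pulp balance (none leaves overhead): pulp in fresh feed = pulp in product, i.e. 2200×0.129 = (1−0.505)·n14·0.508.
n14 = 283.8/(0.508×0.495) = 1128.6 tonne/day.

1129 tonne/day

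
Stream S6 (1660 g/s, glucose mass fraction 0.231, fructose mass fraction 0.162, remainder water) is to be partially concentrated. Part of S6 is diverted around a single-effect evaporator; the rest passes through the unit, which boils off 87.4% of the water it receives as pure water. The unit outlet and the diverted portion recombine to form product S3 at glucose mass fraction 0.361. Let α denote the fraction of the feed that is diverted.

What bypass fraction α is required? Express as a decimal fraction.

0.321

All 1660×0.231 = 383.46 g/s of glucose reaches S3, so S3 = 383.46/0.361 = 1062.2 g/s and vapour = 597.78 g/s.
The evaporator receives (1−α)·1660 of feed at 0.607 water and removes 0.874 of that water:
0.874×0.607×(1−α)×1660 = 597.78
(1−α) = 597.78/880.66 = 0.6788;  α = 0.3212.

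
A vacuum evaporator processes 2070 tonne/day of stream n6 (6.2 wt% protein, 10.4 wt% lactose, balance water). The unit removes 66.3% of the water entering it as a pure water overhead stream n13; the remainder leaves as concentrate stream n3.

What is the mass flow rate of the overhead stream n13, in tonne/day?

1145 tonne/day

water entering = 2070×0.834 = 1726.4 tonne/day; overhead removed = 0.663×1726.4 = 1144.6 tonne/day.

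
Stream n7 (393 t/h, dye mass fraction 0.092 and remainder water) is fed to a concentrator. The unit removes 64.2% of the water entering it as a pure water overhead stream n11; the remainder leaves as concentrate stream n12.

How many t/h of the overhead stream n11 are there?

water entering = 393×0.908 = 356.84 t/h; overhead removed = 0.642×356.84 = 229.09 t/h.

229.1 t/h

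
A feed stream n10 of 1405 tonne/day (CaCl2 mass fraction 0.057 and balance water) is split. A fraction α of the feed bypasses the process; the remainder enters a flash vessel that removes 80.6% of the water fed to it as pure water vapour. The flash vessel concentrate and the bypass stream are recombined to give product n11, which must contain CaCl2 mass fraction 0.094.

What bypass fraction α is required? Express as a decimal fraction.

0.482

All 1405×0.057 = 80.085 tonne/day of CaCl2 reaches n11, so n11 = 80.085/0.094 = 851.97 tonne/day and vapour = 553.03 tonne/day.
The evaporator receives (1−α)·1405 of feed at 0.943 water and removes 0.806 of that water:
0.806×0.943×(1−α)×1405 = 553.03
(1−α) = 553.03/1067.9 = 0.5179;  α = 0.4821.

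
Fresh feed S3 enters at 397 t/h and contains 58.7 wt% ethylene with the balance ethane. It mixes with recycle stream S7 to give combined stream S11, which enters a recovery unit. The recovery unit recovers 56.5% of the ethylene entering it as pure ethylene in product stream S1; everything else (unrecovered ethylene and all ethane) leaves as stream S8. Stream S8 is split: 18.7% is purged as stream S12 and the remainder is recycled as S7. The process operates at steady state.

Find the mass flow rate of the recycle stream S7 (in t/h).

840.3 t/h

ethane enters only via S3 and leaves only via the purge: 397×0.413 = 0.187×(ethane in S8), and the recovery unit passes all ethane, so ethane in S11 = ethane in S8 = 876.8 t/h.
ethylene in S11: m_A = 397×0.587 + (1−0.187)·(1−0.565)·m_A, so m_A = 233.04/0.6463 = 360.55 t/h.
S8 = (1−0.565)×360.55 + 876.8 = 1033.6 t/h.
Recycle S7 = (1−0.187)×1033.6 = 840.35 t/h.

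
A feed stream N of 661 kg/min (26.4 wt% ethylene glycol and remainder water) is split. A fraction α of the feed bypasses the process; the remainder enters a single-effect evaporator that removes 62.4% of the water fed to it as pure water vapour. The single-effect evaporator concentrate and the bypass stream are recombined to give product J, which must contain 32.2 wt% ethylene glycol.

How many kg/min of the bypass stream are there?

All 661×0.264 = 174.5 kg/min of ethylene glycol reaches J, so J = 174.5/0.322 = 541.94 kg/min and vapour = 119.06 kg/min.
The evaporator receives (1−α)·661 of feed at 0.736 water and removes 0.624 of that water:
0.624×0.736×(1−α)×661 = 119.06
(1−α) = 119.06/303.57 = 0.3922;  α = 0.6078.
Bypass flow = 0.6078×661 = 401.75 kg/min.

401.8 kg/min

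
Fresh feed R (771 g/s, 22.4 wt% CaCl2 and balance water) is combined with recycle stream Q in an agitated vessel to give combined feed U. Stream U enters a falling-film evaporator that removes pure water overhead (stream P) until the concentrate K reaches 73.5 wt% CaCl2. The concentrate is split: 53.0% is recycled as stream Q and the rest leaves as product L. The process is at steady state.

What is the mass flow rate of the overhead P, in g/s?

Overall CaCl2 balance (none leaves overhead): CaCl2 in fresh feed = CaCl2 in product, i.e. 771×0.224 = (1−0.530)·K·0.735.
K = 172.7/(0.735×0.470) = 499.94 g/s.
Recycle Q = 0.530×499.94 = 264.97 g/s.
Combined feed U = 771 + 264.97 = 1036 g/s.
Overhead P = U − K = 1036 − 499.94 = 536.03 g/s.

536 g/s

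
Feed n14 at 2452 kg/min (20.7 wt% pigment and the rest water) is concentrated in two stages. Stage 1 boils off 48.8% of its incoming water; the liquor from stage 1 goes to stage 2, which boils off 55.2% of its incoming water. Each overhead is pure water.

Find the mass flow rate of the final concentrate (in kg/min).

water in feed = 2452×0.793 = 1944.4 kg/min.
After stage 1: water left = (1−0.488)×1944.4 = 995.55; stream total = 1503.1 kg/min.
After stage 2: water left = (1−0.552)×995.55 = 446.01; final concentrate = 953.57 kg/min.

953.6 kg/min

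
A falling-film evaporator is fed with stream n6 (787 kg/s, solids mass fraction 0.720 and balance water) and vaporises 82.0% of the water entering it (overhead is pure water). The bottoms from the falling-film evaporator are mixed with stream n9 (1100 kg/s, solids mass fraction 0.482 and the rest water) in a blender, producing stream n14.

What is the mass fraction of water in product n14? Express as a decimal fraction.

0.357

Vapour removed = 0.820×0.280×787 = 180.7 kg/s; concentrate = 606.3 kg/s.
water reaching the mixer = 39.665 (from concentrate) + 1100×0.518 = 609.46 kg/s.
Product flow = 606.3 + 1100 = 1706.3 kg/s; water fraction = 0.357.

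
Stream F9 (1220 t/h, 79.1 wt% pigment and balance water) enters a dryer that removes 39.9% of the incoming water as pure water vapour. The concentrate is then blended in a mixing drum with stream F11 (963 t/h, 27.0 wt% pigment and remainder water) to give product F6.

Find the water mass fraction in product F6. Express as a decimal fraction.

0.411

Vapour removed = 0.399×0.209×1220 = 101.74 t/h; concentrate = 1118.3 t/h.
water reaching the mixer = 153.24 (from concentrate) + 963×0.730 = 856.23 t/h.
Product flow = 1118.3 + 963 = 2081.3 t/h; water fraction = 0.411.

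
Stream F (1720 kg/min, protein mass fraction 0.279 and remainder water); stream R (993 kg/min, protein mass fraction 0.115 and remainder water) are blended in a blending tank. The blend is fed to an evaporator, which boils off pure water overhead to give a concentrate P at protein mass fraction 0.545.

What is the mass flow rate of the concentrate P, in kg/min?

1090 kg/min

protein entering = 1720×0.279 + 993×0.115 = 594.08 kg/min.
All protein reports to P, so P = 594.08/0.545 = 1090 kg/min.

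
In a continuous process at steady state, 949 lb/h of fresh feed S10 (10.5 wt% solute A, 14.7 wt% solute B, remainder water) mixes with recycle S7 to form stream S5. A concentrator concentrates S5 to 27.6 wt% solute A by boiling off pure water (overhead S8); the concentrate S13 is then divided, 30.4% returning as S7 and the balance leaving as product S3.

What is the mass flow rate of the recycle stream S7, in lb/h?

Overall solute A balance (none leaves overhead): solute A in fresh feed = solute A in product, i.e. 949×0.105 = (1−0.304)·S13·0.276.
S13 = 99.645/(0.276×0.696) = 518.73 lb/h.
Recycle S7 = 0.304×518.73 = 157.69 lb/h.

157.7 lb/h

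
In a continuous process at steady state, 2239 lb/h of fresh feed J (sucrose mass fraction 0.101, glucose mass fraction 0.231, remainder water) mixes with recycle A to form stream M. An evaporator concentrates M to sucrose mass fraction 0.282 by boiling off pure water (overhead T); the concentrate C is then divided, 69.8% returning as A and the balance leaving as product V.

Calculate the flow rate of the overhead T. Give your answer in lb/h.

Overall sucrose balance (none leaves overhead): sucrose in fresh feed = sucrose in product, i.e. 2239×0.101 = (1−0.698)·C·0.282.
C = 226.14/(0.282×0.302) = 2655.3 lb/h.
Recycle A = 0.698×2655.3 = 1853.4 lb/h.
Combined feed M = 2239 + 1853.4 = 4092.4 lb/h.
Overhead T = M − C = 4092.4 − 2655.3 = 1437.1 lb/h.

1437 lb/h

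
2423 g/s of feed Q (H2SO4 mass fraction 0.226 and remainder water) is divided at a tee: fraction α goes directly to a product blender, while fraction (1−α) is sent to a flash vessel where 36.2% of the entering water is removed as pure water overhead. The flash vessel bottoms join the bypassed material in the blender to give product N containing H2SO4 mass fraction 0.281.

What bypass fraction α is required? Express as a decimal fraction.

All 2423×0.226 = 547.6 g/s of H2SO4 reaches N, so N = 547.6/0.281 = 1948.7 g/s and vapour = 474.25 g/s.
The evaporator receives (1−α)·2423 of feed at 0.774 water and removes 0.362 of that water:
0.362×0.774×(1−α)×2423 = 474.25
(1−α) = 474.25/678.9 = 0.6986;  α = 0.3014.

0.301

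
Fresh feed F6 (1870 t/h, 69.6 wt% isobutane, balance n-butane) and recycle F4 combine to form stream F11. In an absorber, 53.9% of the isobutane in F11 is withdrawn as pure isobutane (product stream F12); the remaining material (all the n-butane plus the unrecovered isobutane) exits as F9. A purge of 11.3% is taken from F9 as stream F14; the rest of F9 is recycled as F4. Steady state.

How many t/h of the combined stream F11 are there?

7233 t/h

n-butane enters only via F6 and leaves only via the purge: 1870×0.304 = 0.113×(n-butane in F9), and the absorber passes all n-butane, so n-butane in F11 = n-butane in F9 = 5030.8 t/h.
isobutane in F11: m_A = 1870×0.696 + (1−0.113)·(1−0.539)·m_A, so m_A = 1301.5/0.5911 = 2201.9 t/h.
F11 = 2201.9 + 5030.8 = 7232.7 t/h.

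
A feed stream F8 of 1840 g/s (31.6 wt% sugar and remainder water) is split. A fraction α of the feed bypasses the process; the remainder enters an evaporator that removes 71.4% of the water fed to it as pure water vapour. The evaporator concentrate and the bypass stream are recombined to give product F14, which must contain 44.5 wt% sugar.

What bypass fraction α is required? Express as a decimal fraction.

0.406

All 1840×0.316 = 581.44 g/s of sugar reaches F14, so F14 = 581.44/0.445 = 1306.6 g/s and vapour = 533.39 g/s.
The evaporator receives (1−α)·1840 of feed at 0.684 water and removes 0.714 of that water:
0.714×0.684×(1−α)×1840 = 533.39
(1−α) = 533.39/898.61 = 0.5936;  α = 0.4064.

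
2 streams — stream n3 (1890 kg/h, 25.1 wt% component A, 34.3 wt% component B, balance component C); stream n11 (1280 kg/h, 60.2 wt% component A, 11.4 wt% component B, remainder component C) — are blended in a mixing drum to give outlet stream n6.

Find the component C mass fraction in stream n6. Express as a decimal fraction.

0.357

Total flow out = 1890 + 1280 = 3170 kg/h.
component C in = 1890×0.406 + 1280×0.284 = 1130.9 kg/h.
component C mass fraction in n6 = 1130.9/3170 = 0.357.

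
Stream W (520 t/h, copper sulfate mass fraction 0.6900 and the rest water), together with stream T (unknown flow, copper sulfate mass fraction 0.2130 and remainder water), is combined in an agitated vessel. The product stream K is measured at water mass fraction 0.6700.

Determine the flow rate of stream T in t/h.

Let T be the unknown flow. Total out = 520 + T.
water balance: 161.2 + 0.787·T = 0.670·(520 + T)
(0.787 − 0.670)·T = 0.670×520 − 161.2 = 187.2
T = 187.2 / 0.117 = 1600 t/h

1600 t/h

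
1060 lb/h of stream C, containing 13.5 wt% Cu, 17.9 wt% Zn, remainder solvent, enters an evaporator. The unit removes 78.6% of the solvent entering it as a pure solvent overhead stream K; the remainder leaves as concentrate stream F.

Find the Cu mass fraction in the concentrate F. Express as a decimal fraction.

0.293

Cu is not removed: 1060×0.135 = 143.1 lb/h of Cu enters F.
solvent entering = 1060×0.686 = 727.16 lb/h; overhead removed = 0.786×727.16 = 571.55 lb/h.
Concentrate = 1060 − 571.55 = 488.45 lb/h.
Mass fraction = 143.1/488.45 = 0.293.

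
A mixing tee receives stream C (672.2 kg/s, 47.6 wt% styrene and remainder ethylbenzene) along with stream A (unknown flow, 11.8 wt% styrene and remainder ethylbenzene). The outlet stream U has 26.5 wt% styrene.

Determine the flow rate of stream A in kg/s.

964.9 kg/s

Let A be the unknown flow. Total out = 672.2 + A.
styrene balance: 319.97 + 0.118·A = 0.265·(672.2 + A)
(0.118 − 0.265)·A = 0.265×672.2 − 319.97 = -141.83
A = -141.83 / -0.147 = 964.86 kg/s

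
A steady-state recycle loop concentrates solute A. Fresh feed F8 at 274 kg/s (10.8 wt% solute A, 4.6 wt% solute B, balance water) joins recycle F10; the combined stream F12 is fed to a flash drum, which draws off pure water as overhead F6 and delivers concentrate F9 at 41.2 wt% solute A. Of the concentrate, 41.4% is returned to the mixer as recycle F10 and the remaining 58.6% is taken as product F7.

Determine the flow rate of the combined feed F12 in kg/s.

Overall solute A balance (none leaves overhead): solute A in fresh feed = solute A in product, i.e. 274×0.108 = (1−0.414)·F9·0.412.
F9 = 29.592/(0.412×0.586) = 122.57 kg/s.
Recycle F10 = 0.414×122.57 = 50.743 kg/s.
Combined feed F12 = 274 + 50.743 = 324.74 kg/s.

324.7 kg/s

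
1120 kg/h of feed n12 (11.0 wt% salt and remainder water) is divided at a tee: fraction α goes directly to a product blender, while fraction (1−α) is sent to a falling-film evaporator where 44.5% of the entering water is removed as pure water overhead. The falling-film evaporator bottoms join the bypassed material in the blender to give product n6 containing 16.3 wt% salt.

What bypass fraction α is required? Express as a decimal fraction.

All 1120×0.110 = 123.2 kg/h of salt reaches n6, so n6 = 123.2/0.163 = 755.83 kg/h and vapour = 364.17 kg/h.
The evaporator receives (1−α)·1120 of feed at 0.890 water and removes 0.445 of that water:
0.445×0.890×(1−α)×1120 = 364.17
(1−α) = 364.17/443.58 = 0.8210;  α = 0.1790.

0.179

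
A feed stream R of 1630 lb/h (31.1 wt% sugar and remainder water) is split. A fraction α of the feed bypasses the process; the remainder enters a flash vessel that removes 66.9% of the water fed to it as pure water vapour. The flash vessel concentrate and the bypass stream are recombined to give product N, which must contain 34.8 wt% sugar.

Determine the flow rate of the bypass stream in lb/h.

1254 lb/h

All 1630×0.311 = 506.93 lb/h of sugar reaches N, so N = 506.93/0.348 = 1456.7 lb/h and vapour = 173.3 lb/h.
The evaporator receives (1−α)·1630 of feed at 0.689 water and removes 0.669 of that water:
0.669×0.689×(1−α)×1630 = 173.3
(1−α) = 173.3/751.33 = 0.2307;  α = 0.7693.
Bypass flow = 0.7693×1630 = 1254 lb/h.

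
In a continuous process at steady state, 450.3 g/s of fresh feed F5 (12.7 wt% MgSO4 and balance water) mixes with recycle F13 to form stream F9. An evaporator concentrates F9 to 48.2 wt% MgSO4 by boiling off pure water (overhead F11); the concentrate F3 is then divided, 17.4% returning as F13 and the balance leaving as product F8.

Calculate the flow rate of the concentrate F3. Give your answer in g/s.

143.6 g/s

Overall MgSO4 balance (none leaves overhead): MgSO4 in fresh feed = MgSO4 in product, i.e. 450.3×0.127 = (1−0.174)·F3·0.482.
F3 = 57.188/(0.482×0.826) = 143.64 g/s.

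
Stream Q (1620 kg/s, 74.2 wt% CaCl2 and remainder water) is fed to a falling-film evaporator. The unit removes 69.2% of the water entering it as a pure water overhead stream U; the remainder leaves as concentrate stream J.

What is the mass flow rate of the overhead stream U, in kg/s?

water entering = 1620×0.258 = 417.96 kg/s; overhead removed = 0.692×417.96 = 289.23 kg/s.

289.2 kg/s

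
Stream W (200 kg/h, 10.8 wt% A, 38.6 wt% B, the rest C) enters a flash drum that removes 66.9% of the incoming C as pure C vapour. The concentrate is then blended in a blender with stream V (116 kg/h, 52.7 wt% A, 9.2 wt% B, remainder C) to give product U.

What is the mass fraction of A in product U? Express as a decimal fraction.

0.333

Vapour removed = 0.669×0.506×200 = 67.703 kg/h; concentrate = 132.3 kg/h.
A reaching the mixer = 21.6 (from concentrate) + 116×0.527 = 82.732 kg/h.
Product flow = 132.3 + 116 = 248.3 kg/h; A fraction = 0.333.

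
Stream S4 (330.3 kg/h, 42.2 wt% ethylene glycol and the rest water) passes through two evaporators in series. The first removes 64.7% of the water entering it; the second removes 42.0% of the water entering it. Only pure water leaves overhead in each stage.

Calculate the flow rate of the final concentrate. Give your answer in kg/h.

178.5 kg/h

water in feed = 330.3×0.578 = 190.91 kg/h.
After stage 1: water left = (1−0.647)×190.91 = 67.392; stream total = 206.78 kg/h.
After stage 2: water left = (1−0.420)×67.392 = 39.088; final concentrate = 178.47 kg/h.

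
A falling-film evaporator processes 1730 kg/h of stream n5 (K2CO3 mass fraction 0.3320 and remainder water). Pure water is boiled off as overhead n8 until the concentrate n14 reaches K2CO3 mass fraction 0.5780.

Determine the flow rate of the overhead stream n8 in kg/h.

K2CO3 is conserved: 1730×0.332 = 574.36 kg/h all reports to the concentrate.
Concentrate = 574.36/(target fraction) = 993.7 kg/h.
Overhead = 1730 − 993.7 = 736.3 kg/h.

736.3 kg/h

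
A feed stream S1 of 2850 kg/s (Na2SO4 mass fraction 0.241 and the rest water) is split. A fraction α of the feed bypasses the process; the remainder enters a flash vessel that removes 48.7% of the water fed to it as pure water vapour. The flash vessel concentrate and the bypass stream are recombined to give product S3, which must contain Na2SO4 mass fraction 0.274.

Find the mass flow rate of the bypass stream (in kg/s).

All 2850×0.241 = 686.85 kg/s of Na2SO4 reaches S3, so S3 = 686.85/0.274 = 2506.8 kg/s and vapour = 343.25 kg/s.
The evaporator receives (1−α)·2850 of feed at 0.759 water and removes 0.487 of that water:
0.487×0.759×(1−α)×2850 = 343.25
(1−α) = 343.25/1053.5 = 0.3258;  α = 0.6742.
Bypass flow = 0.6742×2850 = 1921.4 kg/s.

1921 kg/s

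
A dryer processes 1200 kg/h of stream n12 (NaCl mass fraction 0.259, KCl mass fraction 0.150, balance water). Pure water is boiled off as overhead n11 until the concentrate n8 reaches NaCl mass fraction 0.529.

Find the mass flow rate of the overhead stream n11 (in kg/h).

NaCl is conserved: 1200×0.259 = 310.8 kg/h all reports to the concentrate.
Concentrate = 310.8/(target fraction) = 587.52 kg/h.
Overhead = 1200 − 587.52 = 612.48 kg/h.

612.5 kg/h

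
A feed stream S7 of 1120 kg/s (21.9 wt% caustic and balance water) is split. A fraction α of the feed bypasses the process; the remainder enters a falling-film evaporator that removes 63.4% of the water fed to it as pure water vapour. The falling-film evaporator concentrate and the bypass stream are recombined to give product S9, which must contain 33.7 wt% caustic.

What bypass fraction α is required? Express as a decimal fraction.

All 1120×0.219 = 245.28 kg/s of caustic reaches S9, so S9 = 245.28/0.337 = 727.83 kg/s and vapour = 392.17 kg/s.
The evaporator receives (1−α)·1120 of feed at 0.781 water and removes 0.634 of that water:
0.634×0.781×(1−α)×1120 = 392.17
(1−α) = 392.17/554.57 = 0.7072;  α = 0.2928.

0.293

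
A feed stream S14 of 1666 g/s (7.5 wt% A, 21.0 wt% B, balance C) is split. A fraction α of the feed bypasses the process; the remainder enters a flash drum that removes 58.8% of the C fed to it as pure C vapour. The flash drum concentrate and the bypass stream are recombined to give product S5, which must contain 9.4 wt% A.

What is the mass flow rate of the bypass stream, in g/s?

865 g/s

All 1666×0.075 = 124.95 g/s of A reaches S5, so S5 = 124.95/0.094 = 1329.3 g/s and vapour = 336.74 g/s.
The evaporator receives (1−α)·1666 of feed at 0.715 C and removes 0.588 of that C:
0.588×0.715×(1−α)×1666 = 336.74
(1−α) = 336.74/700.42 = 0.4808;  α = 0.5192.
Bypass flow = 0.5192×1666 = 865.03 g/s.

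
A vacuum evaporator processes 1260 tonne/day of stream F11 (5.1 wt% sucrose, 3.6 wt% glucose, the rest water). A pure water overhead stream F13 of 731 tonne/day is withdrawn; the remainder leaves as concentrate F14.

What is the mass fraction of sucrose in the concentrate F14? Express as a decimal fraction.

0.1215

sucrose is not removed: 1260×0.051 = 64.26 tonne/day of sucrose enters F14.
Concentrate = 1260 − 731 = 529 tonne/day.
Mass fraction = 64.26/529 = 0.1215.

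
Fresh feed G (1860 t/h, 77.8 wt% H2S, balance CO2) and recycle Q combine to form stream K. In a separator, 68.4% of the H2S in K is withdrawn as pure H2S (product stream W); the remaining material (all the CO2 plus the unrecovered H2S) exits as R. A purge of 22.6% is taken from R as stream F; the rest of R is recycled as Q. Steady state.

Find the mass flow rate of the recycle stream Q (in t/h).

1883 t/h

CO2 enters only via G and leaves only via the purge: 1860×0.222 = 0.226×(CO2 in R), and the separator passes all CO2, so CO2 in K = CO2 in R = 1827.1 t/h.
H2S in K: m_A = 1860×0.778 + (1−0.226)·(1−0.684)·m_A, so m_A = 1447.1/0.7554 = 1915.6 t/h.
R = (1−0.684)×1915.6 + 1827.1 = 2432.4 t/h.
Recycle Q = (1−0.226)×2432.4 = 1882.7 t/h.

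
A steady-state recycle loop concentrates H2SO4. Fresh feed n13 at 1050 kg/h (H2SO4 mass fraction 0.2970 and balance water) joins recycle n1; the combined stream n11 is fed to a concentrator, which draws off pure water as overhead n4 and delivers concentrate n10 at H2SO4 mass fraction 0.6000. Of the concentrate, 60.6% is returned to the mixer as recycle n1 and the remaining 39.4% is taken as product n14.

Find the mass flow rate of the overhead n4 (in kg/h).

Overall H2SO4 balance (none leaves overhead): H2SO4 in fresh feed = H2SO4 in product, i.e. 1050×0.297 = (1−0.606)·n10·0.600.
n10 = 311.85/(0.600×0.394) = 1319.2 kg/h.
Recycle n1 = 0.606×1319.2 = 799.41 kg/h.
Combined feed n11 = 1050 + 799.41 = 1849.4 kg/h.
Overhead n4 = n11 − n10 = 1849.4 − 1319.2 = 530.25 kg/h.

530.2 kg/h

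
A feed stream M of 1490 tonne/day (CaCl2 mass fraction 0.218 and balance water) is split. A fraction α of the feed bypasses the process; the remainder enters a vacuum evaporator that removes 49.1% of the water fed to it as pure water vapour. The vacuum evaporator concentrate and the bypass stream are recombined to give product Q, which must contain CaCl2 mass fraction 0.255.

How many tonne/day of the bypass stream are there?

All 1490×0.218 = 324.82 tonne/day of CaCl2 reaches Q, so Q = 324.82/0.255 = 1273.8 tonne/day and vapour = 216.2 tonne/day.
The evaporator receives (1−α)·1490 of feed at 0.782 water and removes 0.491 of that water:
0.491×0.782×(1−α)×1490 = 216.2
(1−α) = 216.2/572.1 = 0.3779;  α = 0.6221.
Bypass flow = 0.6221×1490 = 926.93 tonne/day.

926.9 tonne/day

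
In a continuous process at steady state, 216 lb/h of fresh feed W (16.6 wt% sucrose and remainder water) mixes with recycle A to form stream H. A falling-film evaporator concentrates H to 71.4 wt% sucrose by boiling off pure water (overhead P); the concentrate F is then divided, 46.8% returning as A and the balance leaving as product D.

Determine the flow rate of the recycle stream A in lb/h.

44.18 lb/h

Overall sucrose balance (none leaves overhead): sucrose in fresh feed = sucrose in product, i.e. 216×0.166 = (1−0.468)·F·0.714.
F = 35.856/(0.714×0.532) = 94.396 lb/h.
Recycle A = 0.468×94.396 = 44.177 lb/h.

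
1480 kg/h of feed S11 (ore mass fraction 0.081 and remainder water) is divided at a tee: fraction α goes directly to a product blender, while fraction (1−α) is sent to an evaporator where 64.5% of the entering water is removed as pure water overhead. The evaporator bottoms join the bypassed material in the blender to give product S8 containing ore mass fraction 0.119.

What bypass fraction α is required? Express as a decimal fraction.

0.461

All 1480×0.081 = 119.88 kg/h of ore reaches S8, so S8 = 119.88/0.119 = 1007.4 kg/h and vapour = 472.61 kg/h.
The evaporator receives (1−α)·1480 of feed at 0.919 water and removes 0.645 of that water:
0.645×0.919×(1−α)×1480 = 472.61
(1−α) = 472.61/877.28 = 0.5387;  α = 0.4613.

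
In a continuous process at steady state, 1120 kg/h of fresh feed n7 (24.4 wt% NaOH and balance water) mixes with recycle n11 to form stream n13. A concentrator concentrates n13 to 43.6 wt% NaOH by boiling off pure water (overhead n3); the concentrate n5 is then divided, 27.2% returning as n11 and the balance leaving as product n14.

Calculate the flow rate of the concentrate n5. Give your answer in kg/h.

861 kg/h

Overall NaOH balance (none leaves overhead): NaOH in fresh feed = NaOH in product, i.e. 1120×0.244 = (1−0.272)·n5·0.436.
n5 = 273.28/(0.436×0.728) = 860.97 kg/h.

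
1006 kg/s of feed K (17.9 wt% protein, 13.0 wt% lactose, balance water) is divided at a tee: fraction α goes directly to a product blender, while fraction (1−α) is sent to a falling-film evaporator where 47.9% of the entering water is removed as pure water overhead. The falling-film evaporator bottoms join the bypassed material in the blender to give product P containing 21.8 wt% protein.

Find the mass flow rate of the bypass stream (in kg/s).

462.3 kg/s

All 1006×0.179 = 180.07 kg/s of protein reaches P, so P = 180.07/0.218 = 826.03 kg/s and vapour = 179.97 kg/s.
The evaporator receives (1−α)·1006 of feed at 0.691 water and removes 0.479 of that water:
0.479×0.691×(1−α)×1006 = 179.97
(1−α) = 179.97/332.97 = 0.5405;  α = 0.4595.
Bypass flow = 0.4595×1006 = 462.26 kg/s.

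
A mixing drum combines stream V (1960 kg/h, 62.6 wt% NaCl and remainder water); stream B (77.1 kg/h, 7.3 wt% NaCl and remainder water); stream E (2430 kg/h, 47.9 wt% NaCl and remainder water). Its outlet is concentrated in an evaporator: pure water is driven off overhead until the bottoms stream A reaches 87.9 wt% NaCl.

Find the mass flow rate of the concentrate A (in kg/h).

2726 kg/h

NaCl entering = 1960×0.626 + 77.1×0.073 + 2430×0.479 = 2396.6 kg/h.
All NaCl reports to A, so A = 2396.6/0.879 = 2726.5 kg/h.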